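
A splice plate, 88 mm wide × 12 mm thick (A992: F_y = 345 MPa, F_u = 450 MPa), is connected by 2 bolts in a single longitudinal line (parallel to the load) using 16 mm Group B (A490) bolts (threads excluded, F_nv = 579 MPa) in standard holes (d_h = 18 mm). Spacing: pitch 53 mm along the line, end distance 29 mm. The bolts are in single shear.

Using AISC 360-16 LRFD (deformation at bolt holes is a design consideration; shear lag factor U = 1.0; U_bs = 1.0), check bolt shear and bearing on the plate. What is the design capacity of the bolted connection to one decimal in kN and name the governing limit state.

174.6 kN (bolt shear governs)

Bolt shear: A_b = π(16)²/4 = 201.06 mm². φR_n = 0.75 × 579 × 201.06 × 2 × 1 = 174.6 kN.
Bearing (12 mm plate, F_u = 450 MPa): end bolts L_c = 29 − 18/2 = 20, R_n = min(1.2×20×12×450, 2.4×16×12×450) = 129.6 kN/bolt; interior L_c = 53 − 18 = 35, R_n = 207.36 kN/bolt. φR_n = 0.75 × (1×129.6 + 1×207.36) = 252.7 kN.
Governing: min(174.6, 252.7) = 174.6 kN → bolt shear.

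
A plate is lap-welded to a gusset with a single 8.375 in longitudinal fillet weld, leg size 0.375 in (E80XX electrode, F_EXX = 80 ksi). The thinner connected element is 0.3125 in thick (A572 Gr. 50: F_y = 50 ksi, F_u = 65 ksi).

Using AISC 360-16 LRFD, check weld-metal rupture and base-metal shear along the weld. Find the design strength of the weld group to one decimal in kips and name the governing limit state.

Weld metal: throat = 0.707×0.375 = 0.26513 in, L = 8.375 in. φR_n = 0.75 × 0.6 × 80 × 0.26513 × 8.375 = 79.9 kips.
Base metal shear (0.3125 in plate): yield φR_n = 1.0×0.6×50×0.3125×8.375 = 78.5 kips; rupture φR_n = 0.75×0.6×65×0.3125×8.375 = 76.6 kips; take 76.6 kips (rupture).
Governing: min(79.9, 76.6) = 76.6 kips → base-metal shear.

76.6 kips (base-metal shear governs)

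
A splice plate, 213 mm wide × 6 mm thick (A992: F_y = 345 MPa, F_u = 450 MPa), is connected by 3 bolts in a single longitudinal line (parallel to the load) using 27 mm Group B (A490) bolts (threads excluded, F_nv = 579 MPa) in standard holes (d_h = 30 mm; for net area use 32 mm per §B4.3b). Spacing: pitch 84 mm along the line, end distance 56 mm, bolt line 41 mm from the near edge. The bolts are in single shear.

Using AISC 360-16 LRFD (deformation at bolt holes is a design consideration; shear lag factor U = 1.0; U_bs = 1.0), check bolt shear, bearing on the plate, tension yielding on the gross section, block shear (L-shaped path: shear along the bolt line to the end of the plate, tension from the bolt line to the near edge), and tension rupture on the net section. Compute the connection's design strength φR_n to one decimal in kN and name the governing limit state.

225.6 kN (block shear governs)

Bolt shear: A_b = π(27)²/4 = 572.56 mm². φR_n = 0.75 × 579 × 572.56 × 3 × 1 = 745.9 kN.
Bearing (6 mm plate, F_u = 450 MPa): end bolts L_c = 56 − 30/2 = 41, R_n = min(1.2×41×6×450, 2.4×27×6×450) = 132.84 kN/bolt; interior L_c = 84 − 30 = 54, R_n = 174.96 kN/bolt. φR_n = 0.75 × (1×132.84 + 2×174.96) = 362.1 kN.
Tension yield (gross): A_g = 213×6 = 1278 mm². φR_n = 0.90 × 345 × 1278 = 396.8 kN.
Block shear: shear path 1×[56+2×84] = 1×224 mm, A_gv = 1344, A_nv = 1×(224 − 2.5×32)×6 = 864 mm²; tension to near edge: (41 − 0.5×32)×6 = 150 mm². R_n = min(0.6×450×864, 0.6×345×1344) + 1.0×450×150 = min(233.28, 278.21) + 67.5 = 300.78 kN. φR_n = 0.75 × 300.78 = 225.6 kN.
Tension rupture (net): A_n = (213 − 1×32)×6 = 1086 mm² (U = 1.0, A_e = A_n). φR_n = 0.75 × 450 × 1086 = 366.5 kN.
Governing: min(745.9, 362.1, 396.8, 225.6, 366.5) = 225.6 kN → block shear.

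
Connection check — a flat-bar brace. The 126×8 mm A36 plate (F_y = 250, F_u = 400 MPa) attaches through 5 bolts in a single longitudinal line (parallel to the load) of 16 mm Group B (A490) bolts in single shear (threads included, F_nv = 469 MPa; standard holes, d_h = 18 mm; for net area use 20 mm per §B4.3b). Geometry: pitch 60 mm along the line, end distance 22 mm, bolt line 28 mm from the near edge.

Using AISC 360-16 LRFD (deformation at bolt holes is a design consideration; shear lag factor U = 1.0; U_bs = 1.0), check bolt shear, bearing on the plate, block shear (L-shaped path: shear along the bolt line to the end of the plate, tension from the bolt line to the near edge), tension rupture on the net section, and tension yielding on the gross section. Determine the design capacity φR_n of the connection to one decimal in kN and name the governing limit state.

Bolt shear: A_b = π(16)²/4 = 201.06 mm². φR_n = 0.75 × 469 × 201.06 × 5 × 1 = 353.6 kN.
Bearing (8 mm plate, F_u = 400 MPa): end bolts L_c = 22 − 18/2 = 13, R_n = min(1.2×13×8×400, 2.4×16×8×400) = 49.92 kN/bolt; interior L_c = 60 − 18 = 42, R_n = 122.88 kN/bolt. φR_n = 0.75 × (1×49.92 + 4×122.88) = 406.1 kN.
Block shear: shear path 1×[22+4×60] = 1×262 mm, A_gv = 2096, A_nv = 1×(262 − 4.5×20)×8 = 1376 mm²; tension to near edge: (28 − 0.5×20)×8 = 144 mm². R_n = min(0.6×400×1376, 0.6×250×2096) + 1.0×400×144 = min(330.24, 314.4) + 57.6 = 372 kN. φR_n = 0.75 × 372 = 279.0 kN.
Tension rupture (net): A_n = (126 − 1×20)×8 = 848 mm² (U = 1.0, A_e = A_n). φR_n = 0.75 × 400 × 848 = 254.4 kN.
Tension yield (gross): A_g = 126×8 = 1008 mm². φR_n = 0.90 × 250 × 1008 = 226.8 kN.
Governing: min(353.6, 406.1, 279.0, 254.4, 226.8) = 226.8 kN → gross-section yield.

226.8 kN (gross-section yield governs)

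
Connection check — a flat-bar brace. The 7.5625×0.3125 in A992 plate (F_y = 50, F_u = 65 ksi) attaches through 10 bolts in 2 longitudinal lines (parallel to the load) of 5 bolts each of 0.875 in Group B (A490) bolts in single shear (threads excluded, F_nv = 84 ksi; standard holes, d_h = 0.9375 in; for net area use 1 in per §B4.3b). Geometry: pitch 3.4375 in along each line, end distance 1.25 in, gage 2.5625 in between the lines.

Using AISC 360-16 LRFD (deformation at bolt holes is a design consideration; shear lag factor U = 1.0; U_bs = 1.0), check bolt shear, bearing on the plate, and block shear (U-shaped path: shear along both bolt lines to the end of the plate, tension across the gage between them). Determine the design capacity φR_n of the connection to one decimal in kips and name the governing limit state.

Bolt shear: A_b = π(0.875)²/4 = 0.60132 in². φR_n = 0.75 × 84 × 0.60132 × 10 × 1 = 378.8 kips.
Bearing (0.3125 in plate, F_u = 65 ksi): end bolts L_c = 1.25 − 0.9375/2 = 0.78125, R_n = min(1.2×0.78125×0.3125×65, 2.4×0.875×0.3125×65) = 19.043 kips/bolt; interior L_c = 3.4375 − 0.9375 = 2.5, R_n = 42.656 kips/bolt. φR_n = 0.75 × (2×19.043 + 8×42.656) = 284.5 kips.
Block shear: shear path 2×[1.25+4×3.4375] = 2×15 in, A_gv = 9.375, A_nv = 2×(15 − 4.5×1)×0.3125 = 6.5625 in²; tension across gage: (2.5625 − 1×1)×0.3125 = 0.48828 in². R_n = min(0.6×65×6.5625, 0.6×50×9.375) + 1.0×65×0.48828 = min(255.94, 281.25) + 31.738 = 287.68 kips. φR_n = 0.75 × 287.68 = 215.8 kips.
Governing: min(378.8, 284.5, 215.8) = 215.8 kips → block shear.

215.8 kips (block shear governs)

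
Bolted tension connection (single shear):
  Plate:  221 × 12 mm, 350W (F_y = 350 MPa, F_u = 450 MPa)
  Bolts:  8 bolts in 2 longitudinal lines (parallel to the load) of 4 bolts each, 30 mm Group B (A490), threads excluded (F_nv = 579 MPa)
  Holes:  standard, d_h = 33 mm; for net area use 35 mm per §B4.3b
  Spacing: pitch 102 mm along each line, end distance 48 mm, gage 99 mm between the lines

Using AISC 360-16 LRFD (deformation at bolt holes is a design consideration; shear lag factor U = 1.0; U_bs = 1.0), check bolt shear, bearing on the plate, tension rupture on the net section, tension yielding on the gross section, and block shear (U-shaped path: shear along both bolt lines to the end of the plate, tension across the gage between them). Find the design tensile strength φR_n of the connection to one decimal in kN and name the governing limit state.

Bolt shear: A_b = π(30)²/4 = 706.86 mm². φR_n = 0.75 × 579 × 706.86 × 8 × 1 = 2455.6 kN.
Bearing (12 mm plate, F_u = 450 MPa): end bolts L_c = 48 − 33/2 = 31.5, R_n = min(1.2×31.5×12×450, 2.4×30×12×450) = 204.12 kN/bolt; interior L_c = 102 − 33 = 69, R_n = 388.8 kN/bolt. φR_n = 0.75 × (2×204.12 + 6×388.8) = 2055.8 kN.
Tension rupture (net): A_n = (221 − 2×35)×12 = 1812 mm² (U = 1.0, A_e = A_n). φR_n = 0.75 × 450 × 1812 = 611.6 kN.
Tension yield (gross): A_g = 221×12 = 2652 mm². φR_n = 0.90 × 350 × 2652 = 835.4 kN.
Block shear: shear path 2×[48+3×102] = 2×354 mm, A_gv = 8496, A_nv = 2×(354 − 3.5×35)×12 = 5556 mm²; tension across gage: (99 − 1×35)×12 = 768 mm². R_n = min(0.6×450×5556, 0.6×350×8496) + 1.0×450×768 = min(1500.1, 1784.2) + 345.6 = 1845.7 kN. φR_n = 0.75 × 1845.7 = 1384.3 kN.
Governing: min(2455.6, 2055.8, 611.6, 835.4, 1384.3) = 611.6 kN → net-section rupture.

611.6 kN (net-section rupture governs)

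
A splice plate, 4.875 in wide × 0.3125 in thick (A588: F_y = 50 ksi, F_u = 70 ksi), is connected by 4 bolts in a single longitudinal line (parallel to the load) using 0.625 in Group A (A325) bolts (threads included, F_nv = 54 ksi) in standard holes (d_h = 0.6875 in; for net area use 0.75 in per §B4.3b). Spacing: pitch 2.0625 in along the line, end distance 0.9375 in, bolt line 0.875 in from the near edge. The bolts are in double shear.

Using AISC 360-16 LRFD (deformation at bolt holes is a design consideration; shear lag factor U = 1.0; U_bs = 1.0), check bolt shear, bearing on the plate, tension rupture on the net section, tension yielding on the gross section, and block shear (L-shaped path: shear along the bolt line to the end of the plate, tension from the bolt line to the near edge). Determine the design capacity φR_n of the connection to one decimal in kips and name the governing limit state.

Bolt shear: A_b = π(0.625)²/4 = 0.3068 in². φR_n = 0.75 × 54 × 0.3068 × 4 × 2 = 99.4 kips.
Bearing (0.3125 in plate, F_u = 70 ksi): end bolts L_c = 0.9375 − 0.6875/2 = 0.59375, R_n = min(1.2×0.59375×0.3125×70, 2.4×0.625×0.3125×70) = 15.586 kips/bolt; interior L_c = 2.0625 − 0.6875 = 1.375, R_n = 32.813 kips/bolt. φR_n = 0.75 × (1×15.586 + 3×32.813) = 85.5 kips.
Tension rupture (net): A_n = (4.875 − 1×0.75)×0.3125 = 1.2891 in² (U = 1.0, A_e = A_n). φR_n = 0.75 × 70 × 1.2891 = 67.7 kips.
Tension yield (gross): A_g = 4.875×0.3125 = 1.5234 in². φR_n = 0.90 × 50 × 1.5234 = 68.6 kips.
Block shear: shear path 1×[0.9375+3×2.0625] = 1×7.125 in, A_gv = 2.2266, A_nv = 1×(7.125 − 3.5×0.75)×0.3125 = 1.4063 in²; tension to near edge: (0.875 − 0.5×0.75)×0.3125 = 0.15625 in². R_n = min(0.6×70×1.4063, 0.6×50×2.2266) + 1.0×70×0.15625 = min(59.065, 66.798) + 10.938 = 70.003 kips. φR_n = 0.75 × 70.003 = 52.5 kips.
Governing: min(99.4, 85.5, 67.7, 68.6, 52.5) = 52.5 kips → block shear.

52.5 kips (block shear governs)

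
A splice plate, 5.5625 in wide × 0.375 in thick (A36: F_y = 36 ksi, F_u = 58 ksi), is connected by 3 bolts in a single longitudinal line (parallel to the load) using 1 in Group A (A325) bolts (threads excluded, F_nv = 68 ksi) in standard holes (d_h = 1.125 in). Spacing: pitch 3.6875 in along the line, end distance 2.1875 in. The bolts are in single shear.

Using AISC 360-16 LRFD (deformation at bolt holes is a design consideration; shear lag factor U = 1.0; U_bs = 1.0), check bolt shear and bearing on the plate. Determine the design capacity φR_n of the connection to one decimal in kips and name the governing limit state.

110.1 kips (bearing governs)

Bolt shear: A_b = π(1)²/4 = 0.7854 in². φR_n = 0.75 × 68 × 0.7854 × 3 × 1 = 120.2 kips.
Bearing (0.375 in plate, F_u = 58 ksi): end bolts L_c = 2.1875 − 1.125/2 = 1.625, R_n = min(1.2×1.625×0.375×58, 2.4×1×0.375×58) = 42.413 kips/bolt; interior L_c = 3.6875 − 1.125 = 2.5625, R_n = 52.2 kips/bolt. φR_n = 0.75 × (1×42.413 + 2×52.2) = 110.1 kips.
Governing: min(120.2, 110.1) = 110.1 kips → bearing.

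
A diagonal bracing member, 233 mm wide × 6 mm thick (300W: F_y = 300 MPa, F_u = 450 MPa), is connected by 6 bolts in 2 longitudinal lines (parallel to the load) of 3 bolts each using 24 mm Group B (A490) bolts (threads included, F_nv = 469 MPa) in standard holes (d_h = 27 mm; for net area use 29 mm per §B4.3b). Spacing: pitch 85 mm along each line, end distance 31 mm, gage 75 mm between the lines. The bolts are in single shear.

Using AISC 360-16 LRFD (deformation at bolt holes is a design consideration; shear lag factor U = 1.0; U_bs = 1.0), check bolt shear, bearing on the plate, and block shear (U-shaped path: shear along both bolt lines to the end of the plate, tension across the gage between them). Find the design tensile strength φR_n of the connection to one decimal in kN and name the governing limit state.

Bolt shear: A_b = π(24)²/4 = 452.39 mm². φR_n = 0.75 × 469 × 452.39 × 6 × 1 = 954.8 kN.
Bearing (6 mm plate, F_u = 450 MPa): end bolts L_c = 31 − 27/2 = 17.5, R_n = min(1.2×17.5×6×450, 2.4×24×6×450) = 56.7 kN/bolt; interior L_c = 85 − 27 = 58, R_n = 155.52 kN/bolt. φR_n = 0.75 × (2×56.7 + 4×155.52) = 551.6 kN.
Block shear: shear path 2×[31+2×85] = 2×201 mm, A_gv = 2412, A_nv = 2×(201 − 2.5×29)×6 = 1542 mm²; tension across gage: (75 − 1×29)×6 = 276 mm². R_n = min(0.6×450×1542, 0.6×300×2412) + 1.0×450×276 = min(416.34, 434.16) + 124.2 = 540.54 kN. φR_n = 0.75 × 540.54 = 405.4 kN.
Governing: min(954.8, 551.6, 405.4) = 405.4 kN → block shear.

405.4 kN (block shear governs)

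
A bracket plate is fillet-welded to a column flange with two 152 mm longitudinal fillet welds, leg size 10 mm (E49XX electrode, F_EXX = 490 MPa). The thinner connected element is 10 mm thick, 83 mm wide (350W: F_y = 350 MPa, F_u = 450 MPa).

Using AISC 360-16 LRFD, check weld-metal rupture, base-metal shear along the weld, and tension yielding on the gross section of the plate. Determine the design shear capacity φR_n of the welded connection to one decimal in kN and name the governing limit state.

261.5 kN (gross-section yield governs)

Weld metal: throat = 0.707×10 = 7.07 mm, L = 2×152 = 304 mm. φR_n = 0.75 × 0.6 × 490 × 7.07 × 304 = 473.9 kN.
Base metal shear (10 mm plate): yield φR_n = 1.0×0.6×350×10×304 = 638.4 kN; rupture φR_n = 0.75×0.6×450×10×304 = 615.6 kN; take 615.6 kN (rupture).
Tension yield (gross): A_g = 83×10 = 830 mm². φR_n = 0.90 × 350 × 830 = 261.5 kN.
Governing: min(473.9, 615.6, 261.5) = 261.5 kN → gross-section yield.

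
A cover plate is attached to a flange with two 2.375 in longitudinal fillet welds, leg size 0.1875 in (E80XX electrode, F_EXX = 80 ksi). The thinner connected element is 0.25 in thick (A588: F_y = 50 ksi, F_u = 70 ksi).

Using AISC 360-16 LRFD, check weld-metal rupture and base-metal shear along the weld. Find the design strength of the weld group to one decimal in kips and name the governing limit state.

22.7 kips (weld metal governs)

Weld metal: throat = 0.707×0.1875 = 0.13256 in, L = 2×2.375 = 4.75 in. φR_n = 0.75 × 0.6 × 80 × 0.13256 × 4.75 = 22.7 kips.
Base metal shear (0.25 in plate): yield φR_n = 1.0×0.6×50×0.25×4.75 = 35.6 kips; rupture φR_n = 0.75×0.6×70×0.25×4.75 = 37.4 kips; take 35.6 kips (yield).
Governing: min(22.7, 35.6) = 22.7 kips → weld metal.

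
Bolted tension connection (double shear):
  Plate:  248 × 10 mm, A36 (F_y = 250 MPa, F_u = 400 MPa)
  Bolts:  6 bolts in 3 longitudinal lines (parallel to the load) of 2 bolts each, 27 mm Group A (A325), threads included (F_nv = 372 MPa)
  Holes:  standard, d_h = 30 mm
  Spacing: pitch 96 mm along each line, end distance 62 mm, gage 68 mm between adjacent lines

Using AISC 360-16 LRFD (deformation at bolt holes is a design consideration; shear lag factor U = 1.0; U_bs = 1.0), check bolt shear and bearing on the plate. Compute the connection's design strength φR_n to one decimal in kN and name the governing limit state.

1090.8 kN (bearing governs)

Bolt shear: A_b = π(27)²/4 = 572.56 mm². φR_n = 0.75 × 372 × 572.56 × 6 × 2 = 1916.9 kN.
Bearing (10 mm plate, F_u = 400 MPa): end bolts L_c = 62 − 30/2 = 47, R_n = min(1.2×47×10×400, 2.4×27×10×400) = 225.6 kN/bolt; interior L_c = 96 − 30 = 66, R_n = 259.2 kN/bolt. φR_n = 0.75 × (3×225.6 + 3×259.2) = 1090.8 kN.
Governing: min(1916.9, 1090.8) = 1090.8 kN → bearing.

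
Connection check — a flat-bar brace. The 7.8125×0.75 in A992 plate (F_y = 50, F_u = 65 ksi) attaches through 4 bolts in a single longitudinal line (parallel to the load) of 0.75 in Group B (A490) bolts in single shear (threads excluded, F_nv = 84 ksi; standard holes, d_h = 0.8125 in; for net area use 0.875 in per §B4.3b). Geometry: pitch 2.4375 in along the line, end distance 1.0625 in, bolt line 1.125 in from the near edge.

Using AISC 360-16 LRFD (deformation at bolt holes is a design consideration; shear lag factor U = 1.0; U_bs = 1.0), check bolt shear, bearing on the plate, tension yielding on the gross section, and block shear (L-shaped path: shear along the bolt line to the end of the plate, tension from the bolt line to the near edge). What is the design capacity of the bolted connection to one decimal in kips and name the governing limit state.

Bolt shear: A_b = π(0.75)²/4 = 0.44179 in². φR_n = 0.75 × 84 × 0.44179 × 4 × 1 = 111.3 kips.
Bearing (0.75 in plate, F_u = 65 ksi): end bolts L_c = 1.0625 − 0.8125/2 = 0.65625, R_n = min(1.2×0.65625×0.75×65, 2.4×0.75×0.75×65) = 38.391 kips/bolt; interior L_c = 2.4375 − 0.8125 = 1.625, R_n = 87.75 kips/bolt. φR_n = 0.75 × (1×38.391 + 3×87.75) = 226.2 kips.
Tension yield (gross): A_g = 7.8125×0.75 = 5.8594 in². φR_n = 0.90 × 50 × 5.8594 = 263.7 kips.
Block shear: shear path 1×[1.0625+3×2.4375] = 1×8.375 in, A_gv = 6.2813, A_nv = 1×(8.375 − 3.5×0.875)×0.75 = 3.9844 in²; tension to near edge: (1.125 − 0.5×0.875)×0.75 = 0.51563 in². R_n = min(0.6×65×3.9844, 0.6×50×6.2813) + 1.0×65×0.51563 = min(155.39, 188.44) + 33.516 = 188.91 kips. φR_n = 0.75 × 188.91 = 141.7 kips.
Governing: min(111.3, 226.2, 263.7, 141.7) = 111.3 kips → bolt shear.

111.3 kips (bolt shear governs)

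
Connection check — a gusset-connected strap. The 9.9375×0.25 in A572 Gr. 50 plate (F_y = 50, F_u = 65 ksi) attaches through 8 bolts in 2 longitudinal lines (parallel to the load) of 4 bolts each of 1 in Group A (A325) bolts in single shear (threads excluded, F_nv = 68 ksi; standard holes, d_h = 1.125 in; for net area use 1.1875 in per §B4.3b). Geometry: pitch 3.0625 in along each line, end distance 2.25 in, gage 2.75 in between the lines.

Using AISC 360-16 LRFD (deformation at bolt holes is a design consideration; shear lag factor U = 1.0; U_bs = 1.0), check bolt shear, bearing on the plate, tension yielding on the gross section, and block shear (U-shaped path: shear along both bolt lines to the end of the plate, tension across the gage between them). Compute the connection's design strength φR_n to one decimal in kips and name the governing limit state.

Bolt shear: A_b = π(1)²/4 = 0.7854 in². φR_n = 0.75 × 68 × 0.7854 × 8 × 1 = 320.4 kips.
Bearing (0.25 in plate, F_u = 65 ksi): end bolts L_c = 2.25 − 1.125/2 = 1.6875, R_n = min(1.2×1.6875×0.25×65, 2.4×1×0.25×65) = 32.906 kips/bolt; interior L_c = 3.0625 − 1.125 = 1.9375, R_n = 37.781 kips/bolt. φR_n = 0.75 × (2×32.906 + 6×37.781) = 219.4 kips.
Tension yield (gross): A_g = 9.9375×0.25 = 2.4844 in². φR_n = 0.90 × 50 × 2.4844 = 111.8 kips.
Block shear: shear path 2×[2.25+3×3.0625] = 2×11.4375 in, A_gv = 5.7188, A_nv = 2×(11.4375 − 3.5×1.1875)×0.25 = 3.6406 in²; tension across gage: (2.75 − 1×1.1875)×0.25 = 0.39063 in². R_n = min(0.6×65×3.6406, 0.6×50×5.7188) + 1.0×65×0.39063 = min(141.98, 171.56) + 25.391 = 167.37 kips. φR_n = 0.75 × 167.37 = 125.5 kips.
Governing: min(320.4, 219.4, 111.8, 125.5) = 111.8 kips → gross-section yield.

111.8 kips (gross-section yield governs)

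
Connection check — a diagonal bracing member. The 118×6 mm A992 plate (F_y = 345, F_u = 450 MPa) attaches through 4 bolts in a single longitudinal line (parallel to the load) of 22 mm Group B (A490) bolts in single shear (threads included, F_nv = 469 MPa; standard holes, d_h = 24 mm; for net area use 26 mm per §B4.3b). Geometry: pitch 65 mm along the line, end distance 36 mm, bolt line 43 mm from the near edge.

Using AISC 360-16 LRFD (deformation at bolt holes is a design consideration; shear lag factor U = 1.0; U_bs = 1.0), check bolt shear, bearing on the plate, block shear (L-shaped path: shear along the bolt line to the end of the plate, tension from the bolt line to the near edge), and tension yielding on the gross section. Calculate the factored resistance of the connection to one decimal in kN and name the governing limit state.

Bolt shear: A_b = π(22)²/4 = 380.13 mm². φR_n = 0.75 × 469 × 380.13 × 4 × 1 = 534.8 kN.
Bearing (6 mm plate, F_u = 450 MPa): end bolts L_c = 36 − 24/2 = 24, R_n = min(1.2×24×6×450, 2.4×22×6×450) = 77.76 kN/bolt; interior L_c = 65 − 24 = 41, R_n = 132.84 kN/bolt. φR_n = 0.75 × (1×77.76 + 3×132.84) = 357.2 kN.
Block shear: shear path 1×[36+3×65] = 1×231 mm, A_gv = 1386, A_nv = 1×(231 − 3.5×26)×6 = 840 mm²; tension to near edge: (43 − 0.5×26)×6 = 180 mm². R_n = min(0.6×450×840, 0.6×345×1386) + 1.0×450×180 = min(226.8, 286.9) + 81 = 307.8 kN. φR_n = 0.75 × 307.8 = 230.9 kN.
Tension yield (gross): A_g = 118×6 = 708 mm². φR_n = 0.90 × 345 × 708 = 219.8 kN.
Governing: min(534.8, 357.2, 230.9, 219.8) = 219.8 kN → gross-section yield.

219.8 kN (gross-section yield governs)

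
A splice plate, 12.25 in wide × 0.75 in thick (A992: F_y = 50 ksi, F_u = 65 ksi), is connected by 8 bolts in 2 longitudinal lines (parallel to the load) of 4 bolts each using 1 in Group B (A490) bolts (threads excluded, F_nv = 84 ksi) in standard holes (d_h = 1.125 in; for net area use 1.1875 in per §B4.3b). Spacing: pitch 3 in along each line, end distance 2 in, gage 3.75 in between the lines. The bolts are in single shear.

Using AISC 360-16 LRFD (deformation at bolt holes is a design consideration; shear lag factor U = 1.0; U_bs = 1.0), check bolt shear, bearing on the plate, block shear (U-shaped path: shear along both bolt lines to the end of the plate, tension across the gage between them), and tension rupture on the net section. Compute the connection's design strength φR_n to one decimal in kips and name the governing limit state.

361.1 kips (net-section rupture governs)

Bolt shear: A_b = π(1)²/4 = 0.7854 in². φR_n = 0.75 × 84 × 0.7854 × 8 × 1 = 395.8 kips.
Bearing (0.75 in plate, F_u = 65 ksi): end bolts L_c = 2 − 1.125/2 = 1.4375, R_n = min(1.2×1.4375×0.75×65, 2.4×1×0.75×65) = 84.094 kips/bolt; interior L_c = 3 − 1.125 = 1.875, R_n = 109.69 kips/bolt. φR_n = 0.75 × (2×84.094 + 6×109.69) = 619.7 kips.
Block shear: shear path 2×[2+3×3] = 2×11 in, A_gv = 16.5, A_nv = 2×(11 − 3.5×1.1875)×0.75 = 10.266 in²; tension across gage: (3.75 − 1×1.1875)×0.75 = 1.9219 in². R_n = min(0.6×65×10.266, 0.6×50×16.5) + 1.0×65×1.9219 = min(400.37, 495) + 124.92 = 525.29 kips. φR_n = 0.75 × 525.29 = 394.0 kips.
Tension rupture (net): A_n = (12.25 − 2×1.1875)×0.75 = 7.4063 in² (U = 1.0, A_e = A_n). φR_n = 0.75 × 65 × 7.4063 = 361.1 kips.
Governing: min(395.8, 619.7, 394.0, 361.1) = 361.1 kips → net-section rupture.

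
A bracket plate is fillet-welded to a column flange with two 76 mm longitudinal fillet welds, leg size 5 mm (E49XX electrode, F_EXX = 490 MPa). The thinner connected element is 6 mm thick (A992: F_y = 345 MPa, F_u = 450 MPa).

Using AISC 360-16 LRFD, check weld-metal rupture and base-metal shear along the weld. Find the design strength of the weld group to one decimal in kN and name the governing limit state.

Weld metal: throat = 0.707×5 = 3.535 mm, L = 2×76 = 152 mm. φR_n = 0.75 × 0.6 × 490 × 3.535 × 152 = 118.5 kN.
Base metal shear (6 mm plate): yield φR_n = 1.0×0.6×345×6×152 = 188.8 kN; rupture φR_n = 0.75×0.6×450×6×152 = 184.7 kN; take 184.7 kN (rupture).
Governing: min(118.5, 184.7) = 118.5 kN → weld metal.

118.5 kN (weld metal governs)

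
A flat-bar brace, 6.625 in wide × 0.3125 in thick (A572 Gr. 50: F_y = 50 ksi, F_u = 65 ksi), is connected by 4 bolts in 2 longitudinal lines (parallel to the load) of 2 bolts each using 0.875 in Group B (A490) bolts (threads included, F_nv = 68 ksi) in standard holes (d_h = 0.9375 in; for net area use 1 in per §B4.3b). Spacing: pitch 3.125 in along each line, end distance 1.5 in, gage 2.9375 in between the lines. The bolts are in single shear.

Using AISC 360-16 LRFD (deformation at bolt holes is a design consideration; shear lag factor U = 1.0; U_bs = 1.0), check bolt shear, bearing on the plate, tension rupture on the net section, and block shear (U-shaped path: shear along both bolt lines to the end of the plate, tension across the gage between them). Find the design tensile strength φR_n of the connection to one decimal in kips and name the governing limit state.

Bolt shear: A_b = π(0.875)²/4 = 0.60132 in². φR_n = 0.75 × 68 × 0.60132 × 4 × 1 = 122.7 kips.
Bearing (0.3125 in plate, F_u = 65 ksi): end bolts L_c = 1.5 − 0.9375/2 = 1.03125, R_n = min(1.2×1.03125×0.3125×65, 2.4×0.875×0.3125×65) = 25.137 kips/bolt; interior L_c = 3.125 − 0.9375 = 2.1875, R_n = 42.656 kips/bolt. φR_n = 0.75 × (2×25.137 + 2×42.656) = 101.7 kips.
Tension rupture (net): A_n = (6.625 − 2×1)×0.3125 = 1.4453 in² (U = 1.0, A_e = A_n). φR_n = 0.75 × 65 × 1.4453 = 70.5 kips.
Block shear: shear path 2×[1.5+1×3.125] = 2×4.625 in, A_gv = 2.8906, A_nv = 2×(4.625 − 1.5×1)×0.3125 = 1.9531 in²; tension across gage: (2.9375 − 1×1)×0.3125 = 0.60547 in². R_n = min(0.6×65×1.9531, 0.6×50×2.8906) + 1.0×65×0.60547 = min(76.171, 86.718) + 39.356 = 115.53 kips. φR_n = 0.75 × 115.53 = 86.6 kips.
Governing: min(122.7, 101.7, 70.5, 86.6) = 70.5 kips → net-section rupture.

70.5 kips (net-section rupture governs)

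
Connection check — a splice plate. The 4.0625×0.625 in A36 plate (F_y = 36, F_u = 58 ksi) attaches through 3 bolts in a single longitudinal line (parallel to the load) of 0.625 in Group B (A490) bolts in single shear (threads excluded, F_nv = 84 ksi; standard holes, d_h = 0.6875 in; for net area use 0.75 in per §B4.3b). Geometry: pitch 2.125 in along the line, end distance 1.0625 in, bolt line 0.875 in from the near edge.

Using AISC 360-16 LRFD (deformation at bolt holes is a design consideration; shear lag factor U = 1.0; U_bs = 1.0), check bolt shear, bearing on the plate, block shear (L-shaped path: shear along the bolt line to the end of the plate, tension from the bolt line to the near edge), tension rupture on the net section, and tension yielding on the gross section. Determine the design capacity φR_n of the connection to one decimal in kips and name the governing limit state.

58.0 kips (bolt shear governs)

Bolt shear: A_b = π(0.625)²/4 = 0.3068 in². φR_n = 0.75 × 84 × 0.3068 × 3 × 1 = 58.0 kips.
Bearing (0.625 in plate, F_u = 58 ksi): end bolts L_c = 1.0625 − 0.6875/2 = 0.71875, R_n = min(1.2×0.71875×0.625×58, 2.4×0.625×0.625×58) = 31.266 kips/bolt; interior L_c = 2.125 − 0.6875 = 1.4375, R_n = 54.375 kips/bolt. φR_n = 0.75 × (1×31.266 + 2×54.375) = 105.0 kips.
Block shear: shear path 1×[1.0625+2×2.125] = 1×5.3125 in, A_gv = 3.3203, A_nv = 1×(5.3125 − 2.5×0.75)×0.625 = 2.1484 in²; tension to near edge: (0.875 − 0.5×0.75)×0.625 = 0.3125 in². R_n = min(0.6×58×2.1484, 0.6×36×3.3203) + 1.0×58×0.3125 = min(74.764, 71.718) + 18.125 = 89.843 kips. φR_n = 0.75 × 89.843 = 67.4 kips.
Tension rupture (net): A_n = (4.0625 − 1×0.75)×0.625 = 2.0703 in² (U = 1.0, A_e = A_n). φR_n = 0.75 × 58 × 2.0703 = 90.1 kips.
Tension yield (gross): A_g = 4.0625×0.625 = 2.5391 in². φR_n = 0.90 × 36 × 2.5391 = 82.3 kips.
Governing: min(58.0, 105.0, 67.4, 90.1, 82.3) = 58.0 kips → bolt shear.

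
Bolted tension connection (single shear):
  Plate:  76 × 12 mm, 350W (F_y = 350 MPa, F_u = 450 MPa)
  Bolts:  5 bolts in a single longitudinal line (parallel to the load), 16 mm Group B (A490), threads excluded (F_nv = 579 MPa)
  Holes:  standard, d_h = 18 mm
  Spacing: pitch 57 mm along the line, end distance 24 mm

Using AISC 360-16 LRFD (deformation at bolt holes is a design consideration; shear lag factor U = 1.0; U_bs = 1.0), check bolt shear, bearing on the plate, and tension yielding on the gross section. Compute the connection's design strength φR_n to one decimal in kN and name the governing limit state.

Bolt shear: A_b = π(16)²/4 = 201.06 mm². φR_n = 0.75 × 579 × 201.06 × 5 × 1 = 436.6 kN.
Bearing (12 mm plate, F_u = 450 MPa): end bolts L_c = 24 − 18/2 = 15, R_n = min(1.2×15×12×450, 2.4×16×12×450) = 97.2 kN/bolt; interior L_c = 57 − 18 = 39, R_n = 207.36 kN/bolt. φR_n = 0.75 × (1×97.2 + 4×207.36) = 695.0 kN.
Tension yield (gross): A_g = 76×12 = 912 mm². φR_n = 0.90 × 350 × 912 = 287.3 kN.
Governing: min(436.6, 695.0, 287.3) = 287.3 kN → gross-section yield.

287.3 kN (gross-section yield governs)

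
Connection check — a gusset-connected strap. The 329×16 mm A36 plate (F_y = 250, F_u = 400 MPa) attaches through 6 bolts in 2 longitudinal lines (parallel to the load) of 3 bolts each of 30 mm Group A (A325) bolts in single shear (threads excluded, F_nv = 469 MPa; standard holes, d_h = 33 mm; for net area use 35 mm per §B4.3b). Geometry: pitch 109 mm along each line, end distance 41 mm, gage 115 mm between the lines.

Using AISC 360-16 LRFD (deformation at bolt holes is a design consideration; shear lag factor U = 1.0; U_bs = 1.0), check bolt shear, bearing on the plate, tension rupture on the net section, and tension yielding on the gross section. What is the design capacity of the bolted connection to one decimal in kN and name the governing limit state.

1184.4 kN (gross-section yield governs)

Bolt shear: A_b = π(30)²/4 = 706.86 mm². φR_n = 0.75 × 469 × 706.86 × 6 × 1 = 1491.8 kN.
Bearing (16 mm plate, F_u = 400 MPa): end bolts L_c = 41 − 33/2 = 24.5, R_n = min(1.2×24.5×16×400, 2.4×30×16×400) = 188.16 kN/bolt; interior L_c = 109 − 33 = 76, R_n = 460.8 kN/bolt. φR_n = 0.75 × (2×188.16 + 4×460.8) = 1664.6 kN.
Tension rupture (net): A_n = (329 − 2×35)×16 = 4144 mm² (U = 1.0, A_e = A_n). φR_n = 0.75 × 400 × 4144 = 1243.2 kN.
Tension yield (gross): A_g = 329×16 = 5264 mm². φR_n = 0.90 × 250 × 5264 = 1184.4 kN.
Governing: min(1491.8, 1664.6, 1243.2, 1184.4) = 1184.4 kN → gross-section yield.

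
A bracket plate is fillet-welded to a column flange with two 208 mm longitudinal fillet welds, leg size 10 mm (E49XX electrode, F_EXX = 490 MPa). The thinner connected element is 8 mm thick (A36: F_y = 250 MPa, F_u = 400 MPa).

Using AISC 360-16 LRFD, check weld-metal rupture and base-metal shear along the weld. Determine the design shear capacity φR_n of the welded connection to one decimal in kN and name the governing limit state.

Weld metal: throat = 0.707×10 = 7.07 mm, L = 2×208 = 416 mm. φR_n = 0.75 × 0.6 × 490 × 7.07 × 416 = 648.5 kN.
Base metal shear (8 mm plate): yield φR_n = 1.0×0.6×250×8×416 = 499.2 kN; rupture φR_n = 0.75×0.6×400×8×416 = 599.0 kN; take 499.2 kN (yield).
Governing: min(648.5, 499.2) = 499.2 kN → base-metal shear.

499.2 kN (base-metal shear governs)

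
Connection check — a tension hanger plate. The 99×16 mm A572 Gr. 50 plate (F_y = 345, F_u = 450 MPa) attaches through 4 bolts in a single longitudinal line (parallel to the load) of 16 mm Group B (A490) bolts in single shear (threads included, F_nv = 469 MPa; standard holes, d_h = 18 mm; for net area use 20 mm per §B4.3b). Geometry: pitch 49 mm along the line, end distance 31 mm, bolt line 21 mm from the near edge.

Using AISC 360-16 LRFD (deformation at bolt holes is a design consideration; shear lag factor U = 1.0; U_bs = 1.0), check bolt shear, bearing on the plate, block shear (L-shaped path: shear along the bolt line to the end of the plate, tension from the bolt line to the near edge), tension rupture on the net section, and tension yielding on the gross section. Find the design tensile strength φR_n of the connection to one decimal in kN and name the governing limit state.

Bolt shear: A_b = π(16)²/4 = 201.06 mm². φR_n = 0.75 × 469 × 201.06 × 4 × 1 = 282.9 kN.
Bearing (16 mm plate, F_u = 450 MPa): end bolts L_c = 31 − 18/2 = 22, R_n = min(1.2×22×16×450, 2.4×16×16×450) = 190.08 kN/bolt; interior L_c = 49 − 18 = 31, R_n = 267.84 kN/bolt. φR_n = 0.75 × (1×190.08 + 3×267.84) = 745.2 kN.
Block shear: shear path 1×[31+3×49] = 1×178 mm, A_gv = 2848, A_nv = 1×(178 − 3.5×20)×16 = 1728 mm²; tension to near edge: (21 − 0.5×20)×16 = 176 mm². R_n = min(0.6×450×1728, 0.6×345×2848) + 1.0×450×176 = min(466.56, 589.54) + 79.2 = 545.76 kN. φR_n = 0.75 × 545.76 = 409.3 kN.
Tension rupture (net): A_n = (99 − 1×20)×16 = 1264 mm² (U = 1.0, A_e = A_n). φR_n = 0.75 × 450 × 1264 = 426.6 kN.
Tension yield (gross): A_g = 99×16 = 1584 mm². φR_n = 0.90 × 345 × 1584 = 491.8 kN.
Governing: min(282.9, 745.2, 409.3, 426.6, 491.8) = 282.9 kN → bolt shear.

282.9 kN (bolt shear governs)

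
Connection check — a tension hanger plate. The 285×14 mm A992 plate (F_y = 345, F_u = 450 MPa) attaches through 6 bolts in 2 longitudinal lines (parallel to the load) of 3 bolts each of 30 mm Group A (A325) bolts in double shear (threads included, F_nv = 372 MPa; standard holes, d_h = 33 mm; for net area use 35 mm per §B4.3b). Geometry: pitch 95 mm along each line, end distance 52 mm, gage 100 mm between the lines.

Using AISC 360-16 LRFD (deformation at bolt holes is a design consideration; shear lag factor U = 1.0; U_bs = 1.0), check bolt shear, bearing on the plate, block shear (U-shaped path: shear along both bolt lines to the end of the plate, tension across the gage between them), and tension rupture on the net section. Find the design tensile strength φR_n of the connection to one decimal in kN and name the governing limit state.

1015.9 kN (net-section rupture governs)

Bolt shear: A_b = π(30)²/4 = 706.86 mm². φR_n = 0.75 × 372 × 706.86 × 6 × 2 = 2366.6 kN.
Bearing (14 mm plate, F_u = 450 MPa): end bolts L_c = 52 − 33/2 = 35.5, R_n = min(1.2×35.5×14×450, 2.4×30×14×450) = 268.38 kN/bolt; interior L_c = 95 − 33 = 62, R_n = 453.6 kN/bolt. φR_n = 0.75 × (2×268.38 + 4×453.6) = 1763.4 kN.
Block shear: shear path 2×[52+2×95] = 2×242 mm, A_gv = 6776, A_nv = 2×(242 − 2.5×35)×14 = 4326 mm²; tension across gage: (100 − 1×35)×14 = 910 mm². R_n = min(0.6×450×4326, 0.6×345×6776) + 1.0×450×910 = min(1168, 1402.6) + 409.5 = 1577.5 kN. φR_n = 0.75 × 1577.5 = 1183.1 kN.
Tension rupture (net): A_n = (285 − 2×35)×14 = 3010 mm² (U = 1.0, A_e = A_n). φR_n = 0.75 × 450 × 3010 = 1015.9 kN.
Governing: min(2366.6, 1763.4, 1183.1, 1015.9) = 1015.9 kN → net-section rupture.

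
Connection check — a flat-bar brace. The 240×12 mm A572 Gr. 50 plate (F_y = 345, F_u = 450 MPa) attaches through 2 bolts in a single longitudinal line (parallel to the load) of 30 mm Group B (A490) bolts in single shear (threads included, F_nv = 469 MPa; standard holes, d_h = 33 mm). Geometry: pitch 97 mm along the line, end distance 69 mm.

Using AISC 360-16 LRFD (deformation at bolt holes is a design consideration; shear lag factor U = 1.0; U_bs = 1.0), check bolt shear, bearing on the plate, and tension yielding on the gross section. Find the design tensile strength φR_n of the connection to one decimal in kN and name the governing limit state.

497.3 kN (bolt shear governs)

Bolt shear: A_b = π(30)²/4 = 706.86 mm². φR_n = 0.75 × 469 × 706.86 × 2 × 1 = 497.3 kN.
Bearing (12 mm plate, F_u = 450 MPa): end bolts L_c = 69 − 33/2 = 52.5, R_n = min(1.2×52.5×12×450, 2.4×30×12×450) = 340.2 kN/bolt; interior L_c = 97 − 33 = 64, R_n = 388.8 kN/bolt. φR_n = 0.75 × (1×340.2 + 1×388.8) = 546.8 kN.
Tension yield (gross): A_g = 240×12 = 2880 mm². φR_n = 0.90 × 345 × 2880 = 894.2 kN.
Governing: min(497.3, 546.8, 894.2) = 497.3 kN → bolt shear.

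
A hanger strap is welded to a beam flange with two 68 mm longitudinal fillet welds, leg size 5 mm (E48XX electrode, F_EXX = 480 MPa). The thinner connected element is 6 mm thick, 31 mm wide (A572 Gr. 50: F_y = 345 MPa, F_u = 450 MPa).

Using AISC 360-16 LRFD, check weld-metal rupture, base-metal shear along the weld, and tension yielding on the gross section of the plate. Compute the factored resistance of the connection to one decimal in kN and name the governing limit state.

57.8 kN (gross-section yield governs)

Weld metal: throat = 0.707×5 = 3.535 mm, L = 2×68 = 136 mm. φR_n = 0.75 × 0.6 × 480 × 3.535 × 136 = 103.8 kN.
Base metal shear (6 mm plate): yield φR_n = 1.0×0.6×345×6×136 = 168.9 kN; rupture φR_n = 0.75×0.6×450×6×136 = 165.2 kN; take 165.2 kN (rupture).
Tension yield (gross): A_g = 31×6 = 186 mm². φR_n = 0.90 × 345 × 186 = 57.8 kN.
Governing: min(103.8, 165.2, 57.8) = 57.8 kN → gross-section yield.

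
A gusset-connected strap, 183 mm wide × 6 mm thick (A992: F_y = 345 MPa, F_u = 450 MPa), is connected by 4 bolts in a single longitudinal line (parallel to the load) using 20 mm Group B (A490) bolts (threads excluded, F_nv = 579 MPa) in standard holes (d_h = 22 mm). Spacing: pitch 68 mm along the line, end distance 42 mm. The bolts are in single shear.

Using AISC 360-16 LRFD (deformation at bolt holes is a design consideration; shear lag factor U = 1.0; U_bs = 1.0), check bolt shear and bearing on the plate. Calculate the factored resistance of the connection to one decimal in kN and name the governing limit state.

Bolt shear: A_b = π(20)²/4 = 314.16 mm². φR_n = 0.75 × 579 × 314.16 × 4 × 1 = 545.7 kN.
Bearing (6 mm plate, F_u = 450 MPa): end bolts L_c = 42 − 22/2 = 31, R_n = min(1.2×31×6×450, 2.4×20×6×450) = 100.44 kN/bolt; interior L_c = 68 − 22 = 46, R_n = 129.6 kN/bolt. φR_n = 0.75 × (1×100.44 + 3×129.6) = 366.9 kN.
Governing: min(545.7, 366.9) = 366.9 kN → bearing.

366.9 kN (bearing governs)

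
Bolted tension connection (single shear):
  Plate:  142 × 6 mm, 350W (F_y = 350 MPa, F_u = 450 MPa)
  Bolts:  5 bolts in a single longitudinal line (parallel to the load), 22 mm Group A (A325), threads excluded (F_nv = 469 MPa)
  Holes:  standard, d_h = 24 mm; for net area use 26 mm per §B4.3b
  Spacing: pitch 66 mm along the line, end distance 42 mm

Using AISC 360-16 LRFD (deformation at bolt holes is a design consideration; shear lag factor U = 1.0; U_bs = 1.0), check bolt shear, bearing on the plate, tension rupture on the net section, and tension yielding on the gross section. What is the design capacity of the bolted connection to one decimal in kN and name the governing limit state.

Bolt shear: A_b = π(22)²/4 = 380.13 mm². φR_n = 0.75 × 469 × 380.13 × 5 × 1 = 668.6 kN.
Bearing (6 mm plate, F_u = 450 MPa): end bolts L_c = 42 − 24/2 = 30, R_n = min(1.2×30×6×450, 2.4×22×6×450) = 97.2 kN/bolt; interior L_c = 66 − 24 = 42, R_n = 136.08 kN/bolt. φR_n = 0.75 × (1×97.2 + 4×136.08) = 481.1 kN.
Tension rupture (net): A_n = (142 − 1×26)×6 = 696 mm² (U = 1.0, A_e = A_n). φR_n = 0.75 × 450 × 696 = 234.9 kN.
Tension yield (gross): A_g = 142×6 = 852 mm². φR_n = 0.90 × 350 × 852 = 268.4 kN.
Governing: min(668.6, 481.1, 234.9, 268.4) = 234.9 kN → net-section rupture.

234.9 kN (net-section rupture governs)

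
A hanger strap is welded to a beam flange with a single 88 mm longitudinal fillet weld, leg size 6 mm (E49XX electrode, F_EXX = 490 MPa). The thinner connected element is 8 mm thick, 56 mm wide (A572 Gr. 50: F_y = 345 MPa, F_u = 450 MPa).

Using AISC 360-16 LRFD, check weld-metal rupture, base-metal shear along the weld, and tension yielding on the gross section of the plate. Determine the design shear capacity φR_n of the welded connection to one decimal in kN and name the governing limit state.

82.3 kN (weld metal governs)

Weld metal: throat = 0.707×6 = 4.242 mm, L = 88 mm. φR_n = 0.75 × 0.6 × 490 × 4.242 × 88 = 82.3 kN.
Base metal shear (8 mm plate): yield φR_n = 1.0×0.6×345×8×88 = 145.7 kN; rupture φR_n = 0.75×0.6×450×8×88 = 142.6 kN; take 142.6 kN (rupture).
Tension yield (gross): A_g = 56×8 = 448 mm². φR_n = 0.90 × 345 × 448 = 139.1 kN.
Governing: min(82.3, 142.6, 139.1) = 82.3 kN → weld metal.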